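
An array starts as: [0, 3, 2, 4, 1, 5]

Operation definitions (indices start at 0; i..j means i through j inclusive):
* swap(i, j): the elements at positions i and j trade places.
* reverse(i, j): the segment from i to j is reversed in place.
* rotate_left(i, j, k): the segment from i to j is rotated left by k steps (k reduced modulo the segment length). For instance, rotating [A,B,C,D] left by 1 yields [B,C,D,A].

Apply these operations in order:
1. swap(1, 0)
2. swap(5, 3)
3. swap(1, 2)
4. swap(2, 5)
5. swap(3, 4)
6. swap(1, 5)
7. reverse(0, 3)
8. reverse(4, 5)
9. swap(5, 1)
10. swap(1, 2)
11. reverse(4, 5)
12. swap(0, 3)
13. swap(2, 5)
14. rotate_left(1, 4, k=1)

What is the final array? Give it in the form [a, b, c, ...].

After 1 (swap(1, 0)): [3, 0, 2, 4, 1, 5]
After 2 (swap(5, 3)): [3, 0, 2, 5, 1, 4]
After 3 (swap(1, 2)): [3, 2, 0, 5, 1, 4]
After 4 (swap(2, 5)): [3, 2, 4, 5, 1, 0]
After 5 (swap(3, 4)): [3, 2, 4, 1, 5, 0]
After 6 (swap(1, 5)): [3, 0, 4, 1, 5, 2]
After 7 (reverse(0, 3)): [1, 4, 0, 3, 5, 2]
After 8 (reverse(4, 5)): [1, 4, 0, 3, 2, 5]
After 9 (swap(5, 1)): [1, 5, 0, 3, 2, 4]
After 10 (swap(1, 2)): [1, 0, 5, 3, 2, 4]
After 11 (reverse(4, 5)): [1, 0, 5, 3, 4, 2]
After 12 (swap(0, 3)): [3, 0, 5, 1, 4, 2]
After 13 (swap(2, 5)): [3, 0, 2, 1, 4, 5]
After 14 (rotate_left(1, 4, k=1)): [3, 2, 1, 4, 0, 5]

Answer: [3, 2, 1, 4, 0, 5]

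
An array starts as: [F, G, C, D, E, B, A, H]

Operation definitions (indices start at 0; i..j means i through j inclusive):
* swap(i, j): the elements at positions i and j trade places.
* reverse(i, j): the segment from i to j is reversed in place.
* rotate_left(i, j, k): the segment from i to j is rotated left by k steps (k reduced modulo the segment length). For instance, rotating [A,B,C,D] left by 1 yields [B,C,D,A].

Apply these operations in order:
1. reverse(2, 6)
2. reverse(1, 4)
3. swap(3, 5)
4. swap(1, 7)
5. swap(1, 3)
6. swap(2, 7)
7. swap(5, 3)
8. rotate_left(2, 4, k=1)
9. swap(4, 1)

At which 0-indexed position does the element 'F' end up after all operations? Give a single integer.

Answer: 0

Derivation:
After 1 (reverse(2, 6)): [F, G, A, B, E, D, C, H]
After 2 (reverse(1, 4)): [F, E, B, A, G, D, C, H]
After 3 (swap(3, 5)): [F, E, B, D, G, A, C, H]
After 4 (swap(1, 7)): [F, H, B, D, G, A, C, E]
After 5 (swap(1, 3)): [F, D, B, H, G, A, C, E]
After 6 (swap(2, 7)): [F, D, E, H, G, A, C, B]
After 7 (swap(5, 3)): [F, D, E, A, G, H, C, B]
After 8 (rotate_left(2, 4, k=1)): [F, D, A, G, E, H, C, B]
After 9 (swap(4, 1)): [F, E, A, G, D, H, C, B]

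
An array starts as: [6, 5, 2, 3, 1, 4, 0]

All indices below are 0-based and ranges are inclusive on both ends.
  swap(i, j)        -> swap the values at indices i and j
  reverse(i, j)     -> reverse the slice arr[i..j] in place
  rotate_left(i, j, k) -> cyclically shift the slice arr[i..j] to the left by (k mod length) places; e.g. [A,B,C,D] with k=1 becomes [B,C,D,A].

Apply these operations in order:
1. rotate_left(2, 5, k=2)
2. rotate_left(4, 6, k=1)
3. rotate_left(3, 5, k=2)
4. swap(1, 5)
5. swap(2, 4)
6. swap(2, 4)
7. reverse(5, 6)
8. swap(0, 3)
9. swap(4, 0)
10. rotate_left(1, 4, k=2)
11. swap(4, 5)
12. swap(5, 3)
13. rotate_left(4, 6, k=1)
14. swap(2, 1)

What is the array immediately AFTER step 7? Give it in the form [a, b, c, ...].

Answer: [6, 3, 1, 0, 4, 2, 5]

Derivation:
After 1 (rotate_left(2, 5, k=2)): [6, 5, 1, 4, 2, 3, 0]
After 2 (rotate_left(4, 6, k=1)): [6, 5, 1, 4, 3, 0, 2]
After 3 (rotate_left(3, 5, k=2)): [6, 5, 1, 0, 4, 3, 2]
After 4 (swap(1, 5)): [6, 3, 1, 0, 4, 5, 2]
After 5 (swap(2, 4)): [6, 3, 4, 0, 1, 5, 2]
After 6 (swap(2, 4)): [6, 3, 1, 0, 4, 5, 2]
After 7 (reverse(5, 6)): [6, 3, 1, 0, 4, 2, 5]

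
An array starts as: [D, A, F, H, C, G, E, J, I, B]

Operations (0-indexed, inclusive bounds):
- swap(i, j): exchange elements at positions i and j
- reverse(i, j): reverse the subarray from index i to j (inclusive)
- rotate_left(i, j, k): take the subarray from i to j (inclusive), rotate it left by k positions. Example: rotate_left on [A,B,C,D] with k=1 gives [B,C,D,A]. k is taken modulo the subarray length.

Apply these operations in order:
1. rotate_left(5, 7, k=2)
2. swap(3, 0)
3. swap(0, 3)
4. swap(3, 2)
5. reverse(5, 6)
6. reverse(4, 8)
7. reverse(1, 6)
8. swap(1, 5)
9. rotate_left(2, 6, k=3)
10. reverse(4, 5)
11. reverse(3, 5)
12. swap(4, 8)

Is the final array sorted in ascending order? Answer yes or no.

Answer: no

Derivation:
After 1 (rotate_left(5, 7, k=2)): [D, A, F, H, C, J, G, E, I, B]
After 2 (swap(3, 0)): [H, A, F, D, C, J, G, E, I, B]
After 3 (swap(0, 3)): [D, A, F, H, C, J, G, E, I, B]
After 4 (swap(3, 2)): [D, A, H, F, C, J, G, E, I, B]
After 5 (reverse(5, 6)): [D, A, H, F, C, G, J, E, I, B]
After 6 (reverse(4, 8)): [D, A, H, F, I, E, J, G, C, B]
After 7 (reverse(1, 6)): [D, J, E, I, F, H, A, G, C, B]
After 8 (swap(1, 5)): [D, H, E, I, F, J, A, G, C, B]
After 9 (rotate_left(2, 6, k=3)): [D, H, J, A, E, I, F, G, C, B]
After 10 (reverse(4, 5)): [D, H, J, A, I, E, F, G, C, B]
After 11 (reverse(3, 5)): [D, H, J, E, I, A, F, G, C, B]
After 12 (swap(4, 8)): [D, H, J, E, C, A, F, G, I, B]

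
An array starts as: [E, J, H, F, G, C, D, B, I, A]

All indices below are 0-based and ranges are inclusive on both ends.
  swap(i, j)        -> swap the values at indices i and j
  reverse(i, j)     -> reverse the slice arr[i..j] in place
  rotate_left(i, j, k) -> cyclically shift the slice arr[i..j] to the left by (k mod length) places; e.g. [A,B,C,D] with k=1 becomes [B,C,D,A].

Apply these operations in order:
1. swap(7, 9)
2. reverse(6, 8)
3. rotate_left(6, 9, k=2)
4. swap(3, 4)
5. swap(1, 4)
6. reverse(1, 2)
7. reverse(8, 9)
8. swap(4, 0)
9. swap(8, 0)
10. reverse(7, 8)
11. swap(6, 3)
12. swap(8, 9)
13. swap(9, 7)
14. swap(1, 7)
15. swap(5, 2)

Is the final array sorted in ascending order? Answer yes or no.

After 1 (swap(7, 9)): [E, J, H, F, G, C, D, A, I, B]
After 2 (reverse(6, 8)): [E, J, H, F, G, C, I, A, D, B]
After 3 (rotate_left(6, 9, k=2)): [E, J, H, F, G, C, D, B, I, A]
After 4 (swap(3, 4)): [E, J, H, G, F, C, D, B, I, A]
After 5 (swap(1, 4)): [E, F, H, G, J, C, D, B, I, A]
After 6 (reverse(1, 2)): [E, H, F, G, J, C, D, B, I, A]
After 7 (reverse(8, 9)): [E, H, F, G, J, C, D, B, A, I]
After 8 (swap(4, 0)): [J, H, F, G, E, C, D, B, A, I]
After 9 (swap(8, 0)): [A, H, F, G, E, C, D, B, J, I]
After 10 (reverse(7, 8)): [A, H, F, G, E, C, D, J, B, I]
After 11 (swap(6, 3)): [A, H, F, D, E, C, G, J, B, I]
After 12 (swap(8, 9)): [A, H, F, D, E, C, G, J, I, B]
After 13 (swap(9, 7)): [A, H, F, D, E, C, G, B, I, J]
After 14 (swap(1, 7)): [A, B, F, D, E, C, G, H, I, J]
After 15 (swap(5, 2)): [A, B, C, D, E, F, G, H, I, J]

Answer: yes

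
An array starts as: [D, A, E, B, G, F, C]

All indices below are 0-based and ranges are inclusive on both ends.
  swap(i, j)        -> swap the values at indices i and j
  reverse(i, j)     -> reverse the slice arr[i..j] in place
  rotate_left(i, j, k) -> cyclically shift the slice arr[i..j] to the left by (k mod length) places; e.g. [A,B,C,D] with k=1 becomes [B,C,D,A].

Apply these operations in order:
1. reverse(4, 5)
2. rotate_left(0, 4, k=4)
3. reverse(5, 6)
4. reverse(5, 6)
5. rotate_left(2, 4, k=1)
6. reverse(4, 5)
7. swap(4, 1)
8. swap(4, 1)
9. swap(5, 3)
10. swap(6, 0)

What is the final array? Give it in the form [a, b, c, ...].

Answer: [C, D, E, A, G, B, F]

Derivation:
After 1 (reverse(4, 5)): [D, A, E, B, F, G, C]
After 2 (rotate_left(0, 4, k=4)): [F, D, A, E, B, G, C]
After 3 (reverse(5, 6)): [F, D, A, E, B, C, G]
After 4 (reverse(5, 6)): [F, D, A, E, B, G, C]
After 5 (rotate_left(2, 4, k=1)): [F, D, E, B, A, G, C]
After 6 (reverse(4, 5)): [F, D, E, B, G, A, C]
After 7 (swap(4, 1)): [F, G, E, B, D, A, C]
After 8 (swap(4, 1)): [F, D, E, B, G, A, C]
After 9 (swap(5, 3)): [F, D, E, A, G, B, C]
After 10 (swap(6, 0)): [C, D, E, A, G, B, F]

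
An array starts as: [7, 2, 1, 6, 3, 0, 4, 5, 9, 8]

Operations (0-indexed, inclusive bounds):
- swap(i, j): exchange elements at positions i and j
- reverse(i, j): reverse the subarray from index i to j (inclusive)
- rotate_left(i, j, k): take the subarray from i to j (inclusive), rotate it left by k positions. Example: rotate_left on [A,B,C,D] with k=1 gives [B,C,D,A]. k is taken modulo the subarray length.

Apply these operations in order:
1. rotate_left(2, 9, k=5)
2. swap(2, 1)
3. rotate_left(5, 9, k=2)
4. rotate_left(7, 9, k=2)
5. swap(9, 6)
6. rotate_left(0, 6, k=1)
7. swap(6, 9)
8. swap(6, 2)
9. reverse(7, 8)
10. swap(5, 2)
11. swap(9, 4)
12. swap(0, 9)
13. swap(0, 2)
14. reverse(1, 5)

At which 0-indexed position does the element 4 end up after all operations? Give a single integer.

After 1 (rotate_left(2, 9, k=5)): [7, 2, 5, 9, 8, 1, 6, 3, 0, 4]
After 2 (swap(2, 1)): [7, 5, 2, 9, 8, 1, 6, 3, 0, 4]
After 3 (rotate_left(5, 9, k=2)): [7, 5, 2, 9, 8, 3, 0, 4, 1, 6]
After 4 (rotate_left(7, 9, k=2)): [7, 5, 2, 9, 8, 3, 0, 6, 4, 1]
After 5 (swap(9, 6)): [7, 5, 2, 9, 8, 3, 1, 6, 4, 0]
After 6 (rotate_left(0, 6, k=1)): [5, 2, 9, 8, 3, 1, 7, 6, 4, 0]
After 7 (swap(6, 9)): [5, 2, 9, 8, 3, 1, 0, 6, 4, 7]
After 8 (swap(6, 2)): [5, 2, 0, 8, 3, 1, 9, 6, 4, 7]
After 9 (reverse(7, 8)): [5, 2, 0, 8, 3, 1, 9, 4, 6, 7]
After 10 (swap(5, 2)): [5, 2, 1, 8, 3, 0, 9, 4, 6, 7]
After 11 (swap(9, 4)): [5, 2, 1, 8, 7, 0, 9, 4, 6, 3]
After 12 (swap(0, 9)): [3, 2, 1, 8, 7, 0, 9, 4, 6, 5]
After 13 (swap(0, 2)): [1, 2, 3, 8, 7, 0, 9, 4, 6, 5]
After 14 (reverse(1, 5)): [1, 0, 7, 8, 3, 2, 9, 4, 6, 5]

Answer: 7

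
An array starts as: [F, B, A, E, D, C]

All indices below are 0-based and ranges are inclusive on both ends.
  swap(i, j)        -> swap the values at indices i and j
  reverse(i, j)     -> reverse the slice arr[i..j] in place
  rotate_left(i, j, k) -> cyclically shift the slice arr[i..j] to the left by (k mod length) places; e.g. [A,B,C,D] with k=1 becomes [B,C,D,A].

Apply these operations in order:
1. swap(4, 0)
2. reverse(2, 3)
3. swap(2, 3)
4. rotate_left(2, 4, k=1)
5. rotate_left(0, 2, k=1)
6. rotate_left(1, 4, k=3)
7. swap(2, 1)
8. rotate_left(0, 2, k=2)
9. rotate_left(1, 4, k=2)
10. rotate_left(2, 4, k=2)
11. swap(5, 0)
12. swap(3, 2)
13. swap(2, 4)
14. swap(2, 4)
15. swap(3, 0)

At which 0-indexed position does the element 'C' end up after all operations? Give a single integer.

After 1 (swap(4, 0)): [D, B, A, E, F, C]
After 2 (reverse(2, 3)): [D, B, E, A, F, C]
After 3 (swap(2, 3)): [D, B, A, E, F, C]
After 4 (rotate_left(2, 4, k=1)): [D, B, E, F, A, C]
After 5 (rotate_left(0, 2, k=1)): [B, E, D, F, A, C]
After 6 (rotate_left(1, 4, k=3)): [B, A, E, D, F, C]
After 7 (swap(2, 1)): [B, E, A, D, F, C]
After 8 (rotate_left(0, 2, k=2)): [A, B, E, D, F, C]
After 9 (rotate_left(1, 4, k=2)): [A, D, F, B, E, C]
After 10 (rotate_left(2, 4, k=2)): [A, D, E, F, B, C]
After 11 (swap(5, 0)): [C, D, E, F, B, A]
After 12 (swap(3, 2)): [C, D, F, E, B, A]
After 13 (swap(2, 4)): [C, D, B, E, F, A]
After 14 (swap(2, 4)): [C, D, F, E, B, A]
After 15 (swap(3, 0)): [E, D, F, C, B, A]

Answer: 3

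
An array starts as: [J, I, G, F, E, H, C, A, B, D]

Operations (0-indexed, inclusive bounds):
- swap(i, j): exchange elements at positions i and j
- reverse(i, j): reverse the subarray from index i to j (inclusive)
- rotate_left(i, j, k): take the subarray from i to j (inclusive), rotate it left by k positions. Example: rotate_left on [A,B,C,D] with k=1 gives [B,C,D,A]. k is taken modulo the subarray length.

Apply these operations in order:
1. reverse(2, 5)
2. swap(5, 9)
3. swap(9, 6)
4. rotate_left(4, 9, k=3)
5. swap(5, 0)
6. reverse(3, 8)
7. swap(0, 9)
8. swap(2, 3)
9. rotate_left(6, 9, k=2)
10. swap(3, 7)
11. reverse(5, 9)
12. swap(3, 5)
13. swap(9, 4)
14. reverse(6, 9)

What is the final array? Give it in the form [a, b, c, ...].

Answer: [G, I, D, A, C, B, F, E, H, J]

Derivation:
After 1 (reverse(2, 5)): [J, I, H, E, F, G, C, A, B, D]
After 2 (swap(5, 9)): [J, I, H, E, F, D, C, A, B, G]
After 3 (swap(9, 6)): [J, I, H, E, F, D, G, A, B, C]
After 4 (rotate_left(4, 9, k=3)): [J, I, H, E, A, B, C, F, D, G]
After 5 (swap(5, 0)): [B, I, H, E, A, J, C, F, D, G]
After 6 (reverse(3, 8)): [B, I, H, D, F, C, J, A, E, G]
After 7 (swap(0, 9)): [G, I, H, D, F, C, J, A, E, B]
After 8 (swap(2, 3)): [G, I, D, H, F, C, J, A, E, B]
After 9 (rotate_left(6, 9, k=2)): [G, I, D, H, F, C, E, B, J, A]
After 10 (swap(3, 7)): [G, I, D, B, F, C, E, H, J, A]
After 11 (reverse(5, 9)): [G, I, D, B, F, A, J, H, E, C]
After 12 (swap(3, 5)): [G, I, D, A, F, B, J, H, E, C]
After 13 (swap(9, 4)): [G, I, D, A, C, B, J, H, E, F]
After 14 (reverse(6, 9)): [G, I, D, A, C, B, F, E, H, J]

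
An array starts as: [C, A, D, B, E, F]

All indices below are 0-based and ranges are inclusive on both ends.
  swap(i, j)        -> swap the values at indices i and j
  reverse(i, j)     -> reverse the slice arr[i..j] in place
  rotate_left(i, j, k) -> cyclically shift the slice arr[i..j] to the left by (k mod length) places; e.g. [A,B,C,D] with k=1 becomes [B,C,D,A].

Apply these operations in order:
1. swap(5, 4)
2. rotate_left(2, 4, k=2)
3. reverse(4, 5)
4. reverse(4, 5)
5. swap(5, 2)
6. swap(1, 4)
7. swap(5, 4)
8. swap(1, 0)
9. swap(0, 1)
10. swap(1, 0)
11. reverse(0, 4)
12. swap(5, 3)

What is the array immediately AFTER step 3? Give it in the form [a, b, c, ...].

Answer: [C, A, F, D, E, B]

Derivation:
After 1 (swap(5, 4)): [C, A, D, B, F, E]
After 2 (rotate_left(2, 4, k=2)): [C, A, F, D, B, E]
After 3 (reverse(4, 5)): [C, A, F, D, E, B]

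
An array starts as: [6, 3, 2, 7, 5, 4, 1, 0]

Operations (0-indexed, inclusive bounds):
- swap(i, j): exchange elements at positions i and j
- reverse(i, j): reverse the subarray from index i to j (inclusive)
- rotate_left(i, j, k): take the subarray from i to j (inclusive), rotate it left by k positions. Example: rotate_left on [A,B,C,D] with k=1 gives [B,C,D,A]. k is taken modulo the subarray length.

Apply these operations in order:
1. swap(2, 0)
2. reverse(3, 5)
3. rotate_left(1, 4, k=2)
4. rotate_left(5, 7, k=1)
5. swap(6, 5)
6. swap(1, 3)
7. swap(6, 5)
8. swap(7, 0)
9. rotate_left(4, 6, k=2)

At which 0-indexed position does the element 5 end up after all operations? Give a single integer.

Answer: 2

Derivation:
After 1 (swap(2, 0)): [2, 3, 6, 7, 5, 4, 1, 0]
After 2 (reverse(3, 5)): [2, 3, 6, 4, 5, 7, 1, 0]
After 3 (rotate_left(1, 4, k=2)): [2, 4, 5, 3, 6, 7, 1, 0]
After 4 (rotate_left(5, 7, k=1)): [2, 4, 5, 3, 6, 1, 0, 7]
After 5 (swap(6, 5)): [2, 4, 5, 3, 6, 0, 1, 7]
After 6 (swap(1, 3)): [2, 3, 5, 4, 6, 0, 1, 7]
After 7 (swap(6, 5)): [2, 3, 5, 4, 6, 1, 0, 7]
After 8 (swap(7, 0)): [7, 3, 5, 4, 6, 1, 0, 2]
After 9 (rotate_left(4, 6, k=2)): [7, 3, 5, 4, 0, 6, 1, 2]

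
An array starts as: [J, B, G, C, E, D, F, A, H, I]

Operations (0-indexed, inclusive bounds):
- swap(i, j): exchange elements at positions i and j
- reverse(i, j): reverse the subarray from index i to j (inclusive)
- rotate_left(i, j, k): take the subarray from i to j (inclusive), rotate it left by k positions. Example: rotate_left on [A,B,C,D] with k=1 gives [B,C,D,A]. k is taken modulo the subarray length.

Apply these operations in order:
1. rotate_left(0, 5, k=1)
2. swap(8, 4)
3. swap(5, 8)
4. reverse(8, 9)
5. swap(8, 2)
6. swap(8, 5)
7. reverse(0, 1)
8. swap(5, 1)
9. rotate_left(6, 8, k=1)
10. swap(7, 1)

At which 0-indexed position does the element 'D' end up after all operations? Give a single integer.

Answer: 1

Derivation:
After 1 (rotate_left(0, 5, k=1)): [B, G, C, E, D, J, F, A, H, I]
After 2 (swap(8, 4)): [B, G, C, E, H, J, F, A, D, I]
After 3 (swap(5, 8)): [B, G, C, E, H, D, F, A, J, I]
After 4 (reverse(8, 9)): [B, G, C, E, H, D, F, A, I, J]
After 5 (swap(8, 2)): [B, G, I, E, H, D, F, A, C, J]
After 6 (swap(8, 5)): [B, G, I, E, H, C, F, A, D, J]
After 7 (reverse(0, 1)): [G, B, I, E, H, C, F, A, D, J]
After 8 (swap(5, 1)): [G, C, I, E, H, B, F, A, D, J]
After 9 (rotate_left(6, 8, k=1)): [G, C, I, E, H, B, A, D, F, J]
After 10 (swap(7, 1)): [G, D, I, E, H, B, A, C, F, J]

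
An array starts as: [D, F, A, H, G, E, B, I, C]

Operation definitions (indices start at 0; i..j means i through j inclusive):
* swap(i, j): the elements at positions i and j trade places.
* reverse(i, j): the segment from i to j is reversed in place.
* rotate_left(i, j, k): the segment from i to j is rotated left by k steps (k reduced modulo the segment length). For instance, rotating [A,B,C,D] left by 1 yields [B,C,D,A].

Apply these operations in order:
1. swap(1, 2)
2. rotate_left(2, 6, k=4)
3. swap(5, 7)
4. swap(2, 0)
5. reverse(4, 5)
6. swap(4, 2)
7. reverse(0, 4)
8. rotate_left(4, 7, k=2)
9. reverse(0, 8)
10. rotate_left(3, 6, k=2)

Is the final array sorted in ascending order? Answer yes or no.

After 1 (swap(1, 2)): [D, A, F, H, G, E, B, I, C]
After 2 (rotate_left(2, 6, k=4)): [D, A, B, F, H, G, E, I, C]
After 3 (swap(5, 7)): [D, A, B, F, H, I, E, G, C]
After 4 (swap(2, 0)): [B, A, D, F, H, I, E, G, C]
After 5 (reverse(4, 5)): [B, A, D, F, I, H, E, G, C]
After 6 (swap(4, 2)): [B, A, I, F, D, H, E, G, C]
After 7 (reverse(0, 4)): [D, F, I, A, B, H, E, G, C]
After 8 (rotate_left(4, 7, k=2)): [D, F, I, A, E, G, B, H, C]
After 9 (reverse(0, 8)): [C, H, B, G, E, A, I, F, D]
After 10 (rotate_left(3, 6, k=2)): [C, H, B, A, I, G, E, F, D]

Answer: no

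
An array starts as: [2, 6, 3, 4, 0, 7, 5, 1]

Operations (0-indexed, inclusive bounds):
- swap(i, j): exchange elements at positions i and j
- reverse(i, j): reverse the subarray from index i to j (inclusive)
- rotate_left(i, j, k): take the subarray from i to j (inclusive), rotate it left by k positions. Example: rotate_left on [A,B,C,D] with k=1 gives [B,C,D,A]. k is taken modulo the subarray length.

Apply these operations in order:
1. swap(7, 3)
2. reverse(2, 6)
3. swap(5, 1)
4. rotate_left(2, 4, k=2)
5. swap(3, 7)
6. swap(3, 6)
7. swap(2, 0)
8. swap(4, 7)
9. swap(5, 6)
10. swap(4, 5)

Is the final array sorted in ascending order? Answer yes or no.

After 1 (swap(7, 3)): [2, 6, 3, 1, 0, 7, 5, 4]
After 2 (reverse(2, 6)): [2, 6, 5, 7, 0, 1, 3, 4]
After 3 (swap(5, 1)): [2, 1, 5, 7, 0, 6, 3, 4]
After 4 (rotate_left(2, 4, k=2)): [2, 1, 0, 5, 7, 6, 3, 4]
After 5 (swap(3, 7)): [2, 1, 0, 4, 7, 6, 3, 5]
After 6 (swap(3, 6)): [2, 1, 0, 3, 7, 6, 4, 5]
After 7 (swap(2, 0)): [0, 1, 2, 3, 7, 6, 4, 5]
After 8 (swap(4, 7)): [0, 1, 2, 3, 5, 6, 4, 7]
After 9 (swap(5, 6)): [0, 1, 2, 3, 5, 4, 6, 7]
After 10 (swap(4, 5)): [0, 1, 2, 3, 4, 5, 6, 7]

Answer: yes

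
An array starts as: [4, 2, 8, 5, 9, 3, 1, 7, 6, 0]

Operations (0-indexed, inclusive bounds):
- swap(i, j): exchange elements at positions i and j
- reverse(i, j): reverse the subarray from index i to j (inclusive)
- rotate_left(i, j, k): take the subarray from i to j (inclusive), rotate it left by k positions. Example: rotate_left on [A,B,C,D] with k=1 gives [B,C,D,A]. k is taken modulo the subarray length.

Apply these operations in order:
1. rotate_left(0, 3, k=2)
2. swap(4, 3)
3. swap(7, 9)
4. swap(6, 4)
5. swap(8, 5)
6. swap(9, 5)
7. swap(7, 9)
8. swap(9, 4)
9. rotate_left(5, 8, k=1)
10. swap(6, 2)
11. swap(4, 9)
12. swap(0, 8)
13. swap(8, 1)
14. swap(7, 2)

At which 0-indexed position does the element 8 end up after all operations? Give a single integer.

Answer: 1

Derivation:
After 1 (rotate_left(0, 3, k=2)): [8, 5, 4, 2, 9, 3, 1, 7, 6, 0]
After 2 (swap(4, 3)): [8, 5, 4, 9, 2, 3, 1, 7, 6, 0]
After 3 (swap(7, 9)): [8, 5, 4, 9, 2, 3, 1, 0, 6, 7]
After 4 (swap(6, 4)): [8, 5, 4, 9, 1, 3, 2, 0, 6, 7]
After 5 (swap(8, 5)): [8, 5, 4, 9, 1, 6, 2, 0, 3, 7]
After 6 (swap(9, 5)): [8, 5, 4, 9, 1, 7, 2, 0, 3, 6]
After 7 (swap(7, 9)): [8, 5, 4, 9, 1, 7, 2, 6, 3, 0]
After 8 (swap(9, 4)): [8, 5, 4, 9, 0, 7, 2, 6, 3, 1]
After 9 (rotate_left(5, 8, k=1)): [8, 5, 4, 9, 0, 2, 6, 3, 7, 1]
After 10 (swap(6, 2)): [8, 5, 6, 9, 0, 2, 4, 3, 7, 1]
After 11 (swap(4, 9)): [8, 5, 6, 9, 1, 2, 4, 3, 7, 0]
After 12 (swap(0, 8)): [7, 5, 6, 9, 1, 2, 4, 3, 8, 0]
After 13 (swap(8, 1)): [7, 8, 6, 9, 1, 2, 4, 3, 5, 0]
After 14 (swap(7, 2)): [7, 8, 3, 9, 1, 2, 4, 6, 5, 0]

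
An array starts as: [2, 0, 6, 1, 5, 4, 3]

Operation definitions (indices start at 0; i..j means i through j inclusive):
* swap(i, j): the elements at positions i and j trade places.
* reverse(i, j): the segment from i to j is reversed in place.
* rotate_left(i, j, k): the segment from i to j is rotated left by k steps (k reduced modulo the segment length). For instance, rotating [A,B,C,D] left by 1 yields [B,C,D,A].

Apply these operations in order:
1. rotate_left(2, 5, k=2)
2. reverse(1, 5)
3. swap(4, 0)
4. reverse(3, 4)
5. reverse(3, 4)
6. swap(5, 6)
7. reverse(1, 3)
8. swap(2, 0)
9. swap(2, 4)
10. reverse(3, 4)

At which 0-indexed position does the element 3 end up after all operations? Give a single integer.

After 1 (rotate_left(2, 5, k=2)): [2, 0, 5, 4, 6, 1, 3]
After 2 (reverse(1, 5)): [2, 1, 6, 4, 5, 0, 3]
After 3 (swap(4, 0)): [5, 1, 6, 4, 2, 0, 3]
After 4 (reverse(3, 4)): [5, 1, 6, 2, 4, 0, 3]
After 5 (reverse(3, 4)): [5, 1, 6, 4, 2, 0, 3]
After 6 (swap(5, 6)): [5, 1, 6, 4, 2, 3, 0]
After 7 (reverse(1, 3)): [5, 4, 6, 1, 2, 3, 0]
After 8 (swap(2, 0)): [6, 4, 5, 1, 2, 3, 0]
After 9 (swap(2, 4)): [6, 4, 2, 1, 5, 3, 0]
After 10 (reverse(3, 4)): [6, 4, 2, 5, 1, 3, 0]

Answer: 5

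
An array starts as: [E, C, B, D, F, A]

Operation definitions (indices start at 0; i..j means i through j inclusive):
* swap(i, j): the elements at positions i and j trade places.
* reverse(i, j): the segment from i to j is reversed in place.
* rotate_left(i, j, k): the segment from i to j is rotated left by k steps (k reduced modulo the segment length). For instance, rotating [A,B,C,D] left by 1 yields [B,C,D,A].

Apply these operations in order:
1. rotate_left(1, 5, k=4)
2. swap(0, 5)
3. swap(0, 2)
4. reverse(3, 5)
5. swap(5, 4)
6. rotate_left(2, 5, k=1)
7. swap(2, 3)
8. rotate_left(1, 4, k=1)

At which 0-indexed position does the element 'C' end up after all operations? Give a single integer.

Answer: 0

Derivation:
After 1 (rotate_left(1, 5, k=4)): [E, A, C, B, D, F]
After 2 (swap(0, 5)): [F, A, C, B, D, E]
After 3 (swap(0, 2)): [C, A, F, B, D, E]
After 4 (reverse(3, 5)): [C, A, F, E, D, B]
After 5 (swap(5, 4)): [C, A, F, E, B, D]
After 6 (rotate_left(2, 5, k=1)): [C, A, E, B, D, F]
After 7 (swap(2, 3)): [C, A, B, E, D, F]
After 8 (rotate_left(1, 4, k=1)): [C, B, E, D, A, F]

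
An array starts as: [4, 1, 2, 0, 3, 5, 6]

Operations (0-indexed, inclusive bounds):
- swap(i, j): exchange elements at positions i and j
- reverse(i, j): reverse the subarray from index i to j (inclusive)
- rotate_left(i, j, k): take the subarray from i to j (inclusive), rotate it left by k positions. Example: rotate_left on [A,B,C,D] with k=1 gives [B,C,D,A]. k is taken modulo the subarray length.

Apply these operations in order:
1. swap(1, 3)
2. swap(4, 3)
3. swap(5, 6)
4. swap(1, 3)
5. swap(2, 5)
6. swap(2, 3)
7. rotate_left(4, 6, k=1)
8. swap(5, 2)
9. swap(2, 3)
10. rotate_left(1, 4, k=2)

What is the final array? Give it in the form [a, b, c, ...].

After 1 (swap(1, 3)): [4, 0, 2, 1, 3, 5, 6]
After 2 (swap(4, 3)): [4, 0, 2, 3, 1, 5, 6]
After 3 (swap(5, 6)): [4, 0, 2, 3, 1, 6, 5]
After 4 (swap(1, 3)): [4, 3, 2, 0, 1, 6, 5]
After 5 (swap(2, 5)): [4, 3, 6, 0, 1, 2, 5]
After 6 (swap(2, 3)): [4, 3, 0, 6, 1, 2, 5]
After 7 (rotate_left(4, 6, k=1)): [4, 3, 0, 6, 2, 5, 1]
After 8 (swap(5, 2)): [4, 3, 5, 6, 2, 0, 1]
After 9 (swap(2, 3)): [4, 3, 6, 5, 2, 0, 1]
After 10 (rotate_left(1, 4, k=2)): [4, 5, 2, 3, 6, 0, 1]

Answer: [4, 5, 2, 3, 6, 0, 1]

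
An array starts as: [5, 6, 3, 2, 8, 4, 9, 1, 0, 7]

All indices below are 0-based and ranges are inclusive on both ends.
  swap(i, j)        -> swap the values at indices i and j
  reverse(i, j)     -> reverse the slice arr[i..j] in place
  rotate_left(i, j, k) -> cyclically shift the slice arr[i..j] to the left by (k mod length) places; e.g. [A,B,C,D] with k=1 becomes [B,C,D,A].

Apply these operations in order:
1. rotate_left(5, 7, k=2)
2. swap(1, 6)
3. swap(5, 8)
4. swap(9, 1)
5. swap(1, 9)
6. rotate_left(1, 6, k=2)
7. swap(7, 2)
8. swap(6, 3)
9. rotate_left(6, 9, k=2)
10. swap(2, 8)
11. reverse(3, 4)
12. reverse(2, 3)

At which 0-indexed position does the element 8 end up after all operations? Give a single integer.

After 1 (rotate_left(5, 7, k=2)): [5, 6, 3, 2, 8, 1, 4, 9, 0, 7]
After 2 (swap(1, 6)): [5, 4, 3, 2, 8, 1, 6, 9, 0, 7]
After 3 (swap(5, 8)): [5, 4, 3, 2, 8, 0, 6, 9, 1, 7]
After 4 (swap(9, 1)): [5, 7, 3, 2, 8, 0, 6, 9, 1, 4]
After 5 (swap(1, 9)): [5, 4, 3, 2, 8, 0, 6, 9, 1, 7]
After 6 (rotate_left(1, 6, k=2)): [5, 2, 8, 0, 6, 4, 3, 9, 1, 7]
After 7 (swap(7, 2)): [5, 2, 9, 0, 6, 4, 3, 8, 1, 7]
After 8 (swap(6, 3)): [5, 2, 9, 3, 6, 4, 0, 8, 1, 7]
After 9 (rotate_left(6, 9, k=2)): [5, 2, 9, 3, 6, 4, 1, 7, 0, 8]
After 10 (swap(2, 8)): [5, 2, 0, 3, 6, 4, 1, 7, 9, 8]
After 11 (reverse(3, 4)): [5, 2, 0, 6, 3, 4, 1, 7, 9, 8]
After 12 (reverse(2, 3)): [5, 2, 6, 0, 3, 4, 1, 7, 9, 8]

Answer: 9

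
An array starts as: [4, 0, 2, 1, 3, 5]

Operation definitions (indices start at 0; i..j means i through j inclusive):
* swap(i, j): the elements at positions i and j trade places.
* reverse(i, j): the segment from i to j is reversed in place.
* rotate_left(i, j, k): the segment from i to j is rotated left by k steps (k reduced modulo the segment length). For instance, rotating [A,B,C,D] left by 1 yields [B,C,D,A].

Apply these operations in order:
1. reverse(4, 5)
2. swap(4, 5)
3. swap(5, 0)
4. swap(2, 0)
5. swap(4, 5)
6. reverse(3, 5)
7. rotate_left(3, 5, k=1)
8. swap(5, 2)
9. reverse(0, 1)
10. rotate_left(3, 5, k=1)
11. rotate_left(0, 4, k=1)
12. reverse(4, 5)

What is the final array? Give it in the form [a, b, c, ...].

After 1 (reverse(4, 5)): [4, 0, 2, 1, 5, 3]
After 2 (swap(4, 5)): [4, 0, 2, 1, 3, 5]
After 3 (swap(5, 0)): [5, 0, 2, 1, 3, 4]
After 4 (swap(2, 0)): [2, 0, 5, 1, 3, 4]
After 5 (swap(4, 5)): [2, 0, 5, 1, 4, 3]
After 6 (reverse(3, 5)): [2, 0, 5, 3, 4, 1]
After 7 (rotate_left(3, 5, k=1)): [2, 0, 5, 4, 1, 3]
After 8 (swap(5, 2)): [2, 0, 3, 4, 1, 5]
After 9 (reverse(0, 1)): [0, 2, 3, 4, 1, 5]
After 10 (rotate_left(3, 5, k=1)): [0, 2, 3, 1, 5, 4]
After 11 (rotate_left(0, 4, k=1)): [2, 3, 1, 5, 0, 4]
After 12 (reverse(4, 5)): [2, 3, 1, 5, 4, 0]

Answer: [2, 3, 1, 5, 4, 0]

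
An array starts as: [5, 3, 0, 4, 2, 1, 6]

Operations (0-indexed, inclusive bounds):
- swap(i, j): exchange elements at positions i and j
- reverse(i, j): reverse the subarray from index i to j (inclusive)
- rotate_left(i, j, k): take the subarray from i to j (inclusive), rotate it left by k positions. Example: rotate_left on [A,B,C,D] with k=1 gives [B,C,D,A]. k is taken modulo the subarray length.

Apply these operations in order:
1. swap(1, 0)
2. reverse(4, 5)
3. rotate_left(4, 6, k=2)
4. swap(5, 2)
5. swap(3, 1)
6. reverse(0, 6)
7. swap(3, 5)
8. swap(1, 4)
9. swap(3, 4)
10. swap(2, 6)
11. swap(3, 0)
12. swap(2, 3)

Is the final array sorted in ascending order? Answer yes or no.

Answer: yes

Derivation:
After 1 (swap(1, 0)): [3, 5, 0, 4, 2, 1, 6]
After 2 (reverse(4, 5)): [3, 5, 0, 4, 1, 2, 6]
After 3 (rotate_left(4, 6, k=2)): [3, 5, 0, 4, 6, 1, 2]
After 4 (swap(5, 2)): [3, 5, 1, 4, 6, 0, 2]
After 5 (swap(3, 1)): [3, 4, 1, 5, 6, 0, 2]
After 6 (reverse(0, 6)): [2, 0, 6, 5, 1, 4, 3]
After 7 (swap(3, 5)): [2, 0, 6, 4, 1, 5, 3]
After 8 (swap(1, 4)): [2, 1, 6, 4, 0, 5, 3]
After 9 (swap(3, 4)): [2, 1, 6, 0, 4, 5, 3]
After 10 (swap(2, 6)): [2, 1, 3, 0, 4, 5, 6]
After 11 (swap(3, 0)): [0, 1, 3, 2, 4, 5, 6]
After 12 (swap(2, 3)): [0, 1, 2, 3, 4, 5, 6]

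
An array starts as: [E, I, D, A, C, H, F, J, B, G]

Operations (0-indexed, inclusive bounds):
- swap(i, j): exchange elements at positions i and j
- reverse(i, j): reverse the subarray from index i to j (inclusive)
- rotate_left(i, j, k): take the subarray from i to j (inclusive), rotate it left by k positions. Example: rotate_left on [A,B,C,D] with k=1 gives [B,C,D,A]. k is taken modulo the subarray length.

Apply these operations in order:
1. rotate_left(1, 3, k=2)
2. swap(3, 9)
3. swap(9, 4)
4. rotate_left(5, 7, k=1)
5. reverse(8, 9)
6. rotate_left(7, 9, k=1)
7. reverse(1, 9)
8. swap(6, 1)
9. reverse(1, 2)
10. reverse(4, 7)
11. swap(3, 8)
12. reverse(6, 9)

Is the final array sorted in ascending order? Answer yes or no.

Answer: no

Derivation:
After 1 (rotate_left(1, 3, k=2)): [E, A, I, D, C, H, F, J, B, G]
After 2 (swap(3, 9)): [E, A, I, G, C, H, F, J, B, D]
After 3 (swap(9, 4)): [E, A, I, G, D, H, F, J, B, C]
After 4 (rotate_left(5, 7, k=1)): [E, A, I, G, D, F, J, H, B, C]
After 5 (reverse(8, 9)): [E, A, I, G, D, F, J, H, C, B]
After 6 (rotate_left(7, 9, k=1)): [E, A, I, G, D, F, J, C, B, H]
After 7 (reverse(1, 9)): [E, H, B, C, J, F, D, G, I, A]
After 8 (swap(6, 1)): [E, D, B, C, J, F, H, G, I, A]
After 9 (reverse(1, 2)): [E, B, D, C, J, F, H, G, I, A]
After 10 (reverse(4, 7)): [E, B, D, C, G, H, F, J, I, A]
After 11 (swap(3, 8)): [E, B, D, I, G, H, F, J, C, A]
After 12 (reverse(6, 9)): [E, B, D, I, G, H, A, C, J, F]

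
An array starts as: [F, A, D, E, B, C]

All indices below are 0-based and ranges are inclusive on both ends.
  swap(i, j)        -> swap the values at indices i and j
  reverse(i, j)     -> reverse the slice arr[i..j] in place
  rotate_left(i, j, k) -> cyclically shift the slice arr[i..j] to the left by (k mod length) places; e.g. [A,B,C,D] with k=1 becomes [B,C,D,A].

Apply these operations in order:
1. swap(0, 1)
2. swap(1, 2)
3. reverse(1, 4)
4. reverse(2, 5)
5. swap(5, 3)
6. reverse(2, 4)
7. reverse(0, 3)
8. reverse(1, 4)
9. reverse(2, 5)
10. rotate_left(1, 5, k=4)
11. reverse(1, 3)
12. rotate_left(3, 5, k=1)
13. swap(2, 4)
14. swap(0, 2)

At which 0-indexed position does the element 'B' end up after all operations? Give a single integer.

After 1 (swap(0, 1)): [A, F, D, E, B, C]
After 2 (swap(1, 2)): [A, D, F, E, B, C]
After 3 (reverse(1, 4)): [A, B, E, F, D, C]
After 4 (reverse(2, 5)): [A, B, C, D, F, E]
After 5 (swap(5, 3)): [A, B, C, E, F, D]
After 6 (reverse(2, 4)): [A, B, F, E, C, D]
After 7 (reverse(0, 3)): [E, F, B, A, C, D]
After 8 (reverse(1, 4)): [E, C, A, B, F, D]
After 9 (reverse(2, 5)): [E, C, D, F, B, A]
After 10 (rotate_left(1, 5, k=4)): [E, A, C, D, F, B]
After 11 (reverse(1, 3)): [E, D, C, A, F, B]
After 12 (rotate_left(3, 5, k=1)): [E, D, C, F, B, A]
After 13 (swap(2, 4)): [E, D, B, F, C, A]
After 14 (swap(0, 2)): [B, D, E, F, C, A]

Answer: 0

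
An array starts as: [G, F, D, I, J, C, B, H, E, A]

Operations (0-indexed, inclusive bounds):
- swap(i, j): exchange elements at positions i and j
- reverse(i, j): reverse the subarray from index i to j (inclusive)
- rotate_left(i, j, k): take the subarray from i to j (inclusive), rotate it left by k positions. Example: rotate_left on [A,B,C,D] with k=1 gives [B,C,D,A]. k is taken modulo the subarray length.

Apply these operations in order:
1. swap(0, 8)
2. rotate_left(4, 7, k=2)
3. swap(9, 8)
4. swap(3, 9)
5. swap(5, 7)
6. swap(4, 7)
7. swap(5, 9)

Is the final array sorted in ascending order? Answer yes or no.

Answer: no

Derivation:
After 1 (swap(0, 8)): [E, F, D, I, J, C, B, H, G, A]
After 2 (rotate_left(4, 7, k=2)): [E, F, D, I, B, H, J, C, G, A]
After 3 (swap(9, 8)): [E, F, D, I, B, H, J, C, A, G]
After 4 (swap(3, 9)): [E, F, D, G, B, H, J, C, A, I]
After 5 (swap(5, 7)): [E, F, D, G, B, C, J, H, A, I]
After 6 (swap(4, 7)): [E, F, D, G, H, C, J, B, A, I]
After 7 (swap(5, 9)): [E, F, D, G, H, I, J, B, A, C]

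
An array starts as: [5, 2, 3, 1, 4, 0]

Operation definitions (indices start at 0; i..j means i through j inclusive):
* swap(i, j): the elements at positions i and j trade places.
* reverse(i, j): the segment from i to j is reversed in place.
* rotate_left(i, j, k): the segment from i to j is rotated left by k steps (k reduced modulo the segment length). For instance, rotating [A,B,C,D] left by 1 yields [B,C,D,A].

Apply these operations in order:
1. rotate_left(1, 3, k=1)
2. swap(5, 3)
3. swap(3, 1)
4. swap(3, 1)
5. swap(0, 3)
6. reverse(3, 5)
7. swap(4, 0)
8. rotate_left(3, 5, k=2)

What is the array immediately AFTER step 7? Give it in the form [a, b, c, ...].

After 1 (rotate_left(1, 3, k=1)): [5, 3, 1, 2, 4, 0]
After 2 (swap(5, 3)): [5, 3, 1, 0, 4, 2]
After 3 (swap(3, 1)): [5, 0, 1, 3, 4, 2]
After 4 (swap(3, 1)): [5, 3, 1, 0, 4, 2]
After 5 (swap(0, 3)): [0, 3, 1, 5, 4, 2]
After 6 (reverse(3, 5)): [0, 3, 1, 2, 4, 5]
After 7 (swap(4, 0)): [4, 3, 1, 2, 0, 5]

Answer: [4, 3, 1, 2, 0, 5]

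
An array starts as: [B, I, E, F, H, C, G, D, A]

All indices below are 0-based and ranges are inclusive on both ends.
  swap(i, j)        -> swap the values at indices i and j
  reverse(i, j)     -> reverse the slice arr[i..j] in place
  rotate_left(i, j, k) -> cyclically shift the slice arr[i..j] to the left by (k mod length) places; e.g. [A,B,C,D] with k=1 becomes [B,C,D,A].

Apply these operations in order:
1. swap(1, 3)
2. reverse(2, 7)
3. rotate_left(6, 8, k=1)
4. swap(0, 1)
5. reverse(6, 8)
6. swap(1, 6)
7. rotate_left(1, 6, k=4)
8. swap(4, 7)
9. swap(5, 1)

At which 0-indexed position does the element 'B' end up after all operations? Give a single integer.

After 1 (swap(1, 3)): [B, F, E, I, H, C, G, D, A]
After 2 (reverse(2, 7)): [B, F, D, G, C, H, I, E, A]
After 3 (rotate_left(6, 8, k=1)): [B, F, D, G, C, H, E, A, I]
After 4 (swap(0, 1)): [F, B, D, G, C, H, E, A, I]
After 5 (reverse(6, 8)): [F, B, D, G, C, H, I, A, E]
After 6 (swap(1, 6)): [F, I, D, G, C, H, B, A, E]
After 7 (rotate_left(1, 6, k=4)): [F, H, B, I, D, G, C, A, E]
After 8 (swap(4, 7)): [F, H, B, I, A, G, C, D, E]
After 9 (swap(5, 1)): [F, G, B, I, A, H, C, D, E]

Answer: 2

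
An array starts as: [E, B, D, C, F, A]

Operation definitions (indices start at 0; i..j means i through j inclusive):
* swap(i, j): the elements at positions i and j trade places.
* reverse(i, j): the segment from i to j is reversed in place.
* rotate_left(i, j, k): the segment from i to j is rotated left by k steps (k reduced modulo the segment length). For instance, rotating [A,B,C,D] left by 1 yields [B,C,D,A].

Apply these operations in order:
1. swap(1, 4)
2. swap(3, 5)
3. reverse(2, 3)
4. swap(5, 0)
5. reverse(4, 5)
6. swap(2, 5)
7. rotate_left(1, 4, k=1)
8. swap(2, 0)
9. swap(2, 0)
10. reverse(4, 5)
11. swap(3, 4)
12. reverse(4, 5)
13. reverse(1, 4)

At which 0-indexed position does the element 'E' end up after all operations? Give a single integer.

Answer: 5

Derivation:
After 1 (swap(1, 4)): [E, F, D, C, B, A]
After 2 (swap(3, 5)): [E, F, D, A, B, C]
After 3 (reverse(2, 3)): [E, F, A, D, B, C]
After 4 (swap(5, 0)): [C, F, A, D, B, E]
After 5 (reverse(4, 5)): [C, F, A, D, E, B]
After 6 (swap(2, 5)): [C, F, B, D, E, A]
After 7 (rotate_left(1, 4, k=1)): [C, B, D, E, F, A]
After 8 (swap(2, 0)): [D, B, C, E, F, A]
After 9 (swap(2, 0)): [C, B, D, E, F, A]
After 10 (reverse(4, 5)): [C, B, D, E, A, F]
After 11 (swap(3, 4)): [C, B, D, A, E, F]
After 12 (reverse(4, 5)): [C, B, D, A, F, E]
After 13 (reverse(1, 4)): [C, F, A, D, B, E]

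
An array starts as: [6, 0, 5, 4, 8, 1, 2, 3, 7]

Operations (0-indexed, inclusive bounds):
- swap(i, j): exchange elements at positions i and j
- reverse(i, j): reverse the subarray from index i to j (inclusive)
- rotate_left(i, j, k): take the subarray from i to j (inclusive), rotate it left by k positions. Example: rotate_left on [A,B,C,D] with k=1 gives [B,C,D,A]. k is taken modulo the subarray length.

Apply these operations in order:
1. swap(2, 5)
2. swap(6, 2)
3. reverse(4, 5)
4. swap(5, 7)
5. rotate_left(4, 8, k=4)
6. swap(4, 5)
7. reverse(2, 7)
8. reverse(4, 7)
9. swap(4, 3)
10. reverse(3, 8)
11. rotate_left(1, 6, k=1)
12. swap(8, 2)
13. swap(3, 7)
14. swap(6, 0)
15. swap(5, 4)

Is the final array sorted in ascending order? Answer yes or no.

Answer: yes

Derivation:
After 1 (swap(2, 5)): [6, 0, 1, 4, 8, 5, 2, 3, 7]
After 2 (swap(6, 2)): [6, 0, 2, 4, 8, 5, 1, 3, 7]
After 3 (reverse(4, 5)): [6, 0, 2, 4, 5, 8, 1, 3, 7]
After 4 (swap(5, 7)): [6, 0, 2, 4, 5, 3, 1, 8, 7]
After 5 (rotate_left(4, 8, k=4)): [6, 0, 2, 4, 7, 5, 3, 1, 8]
After 6 (swap(4, 5)): [6, 0, 2, 4, 5, 7, 3, 1, 8]
After 7 (reverse(2, 7)): [6, 0, 1, 3, 7, 5, 4, 2, 8]
After 8 (reverse(4, 7)): [6, 0, 1, 3, 2, 4, 5, 7, 8]
After 9 (swap(4, 3)): [6, 0, 1, 2, 3, 4, 5, 7, 8]
After 10 (reverse(3, 8)): [6, 0, 1, 8, 7, 5, 4, 3, 2]
After 11 (rotate_left(1, 6, k=1)): [6, 1, 8, 7, 5, 4, 0, 3, 2]
After 12 (swap(8, 2)): [6, 1, 2, 7, 5, 4, 0, 3, 8]
After 13 (swap(3, 7)): [6, 1, 2, 3, 5, 4, 0, 7, 8]
After 14 (swap(6, 0)): [0, 1, 2, 3, 5, 4, 6, 7, 8]
After 15 (swap(5, 4)): [0, 1, 2, 3, 4, 5, 6, 7, 8]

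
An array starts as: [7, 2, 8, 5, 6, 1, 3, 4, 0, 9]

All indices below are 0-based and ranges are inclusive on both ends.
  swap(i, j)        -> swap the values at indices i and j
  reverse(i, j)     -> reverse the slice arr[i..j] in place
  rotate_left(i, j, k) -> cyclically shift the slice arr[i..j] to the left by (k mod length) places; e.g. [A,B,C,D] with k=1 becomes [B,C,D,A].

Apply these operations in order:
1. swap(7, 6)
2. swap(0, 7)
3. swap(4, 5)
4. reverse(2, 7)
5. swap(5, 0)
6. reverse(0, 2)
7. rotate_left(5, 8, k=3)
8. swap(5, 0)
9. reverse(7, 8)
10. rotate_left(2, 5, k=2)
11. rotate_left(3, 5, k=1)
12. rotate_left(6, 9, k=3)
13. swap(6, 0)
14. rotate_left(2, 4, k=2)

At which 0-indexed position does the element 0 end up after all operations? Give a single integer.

After 1 (swap(7, 6)): [7, 2, 8, 5, 6, 1, 4, 3, 0, 9]
After 2 (swap(0, 7)): [3, 2, 8, 5, 6, 1, 4, 7, 0, 9]
After 3 (swap(4, 5)): [3, 2, 8, 5, 1, 6, 4, 7, 0, 9]
After 4 (reverse(2, 7)): [3, 2, 7, 4, 6, 1, 5, 8, 0, 9]
After 5 (swap(5, 0)): [1, 2, 7, 4, 6, 3, 5, 8, 0, 9]
After 6 (reverse(0, 2)): [7, 2, 1, 4, 6, 3, 5, 8, 0, 9]
After 7 (rotate_left(5, 8, k=3)): [7, 2, 1, 4, 6, 0, 3, 5, 8, 9]
After 8 (swap(5, 0)): [0, 2, 1, 4, 6, 7, 3, 5, 8, 9]
After 9 (reverse(7, 8)): [0, 2, 1, 4, 6, 7, 3, 8, 5, 9]
After 10 (rotate_left(2, 5, k=2)): [0, 2, 6, 7, 1, 4, 3, 8, 5, 9]
After 11 (rotate_left(3, 5, k=1)): [0, 2, 6, 1, 4, 7, 3, 8, 5, 9]
After 12 (rotate_left(6, 9, k=3)): [0, 2, 6, 1, 4, 7, 9, 3, 8, 5]
After 13 (swap(6, 0)): [9, 2, 6, 1, 4, 7, 0, 3, 8, 5]
After 14 (rotate_left(2, 4, k=2)): [9, 2, 4, 6, 1, 7, 0, 3, 8, 5]

Answer: 6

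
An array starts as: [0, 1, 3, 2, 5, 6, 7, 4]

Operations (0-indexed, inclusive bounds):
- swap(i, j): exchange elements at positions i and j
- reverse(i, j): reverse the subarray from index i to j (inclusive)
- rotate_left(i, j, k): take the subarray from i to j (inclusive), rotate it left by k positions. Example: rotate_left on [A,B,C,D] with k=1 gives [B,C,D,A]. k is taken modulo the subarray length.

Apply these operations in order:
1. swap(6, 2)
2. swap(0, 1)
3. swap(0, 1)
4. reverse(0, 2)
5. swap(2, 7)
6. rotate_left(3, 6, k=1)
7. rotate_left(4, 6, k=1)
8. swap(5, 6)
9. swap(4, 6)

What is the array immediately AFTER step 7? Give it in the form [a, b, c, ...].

After 1 (swap(6, 2)): [0, 1, 7, 2, 5, 6, 3, 4]
After 2 (swap(0, 1)): [1, 0, 7, 2, 5, 6, 3, 4]
After 3 (swap(0, 1)): [0, 1, 7, 2, 5, 6, 3, 4]
After 4 (reverse(0, 2)): [7, 1, 0, 2, 5, 6, 3, 4]
After 5 (swap(2, 7)): [7, 1, 4, 2, 5, 6, 3, 0]
After 6 (rotate_left(3, 6, k=1)): [7, 1, 4, 5, 6, 3, 2, 0]
After 7 (rotate_left(4, 6, k=1)): [7, 1, 4, 5, 3, 2, 6, 0]

Answer: [7, 1, 4, 5, 3, 2, 6, 0]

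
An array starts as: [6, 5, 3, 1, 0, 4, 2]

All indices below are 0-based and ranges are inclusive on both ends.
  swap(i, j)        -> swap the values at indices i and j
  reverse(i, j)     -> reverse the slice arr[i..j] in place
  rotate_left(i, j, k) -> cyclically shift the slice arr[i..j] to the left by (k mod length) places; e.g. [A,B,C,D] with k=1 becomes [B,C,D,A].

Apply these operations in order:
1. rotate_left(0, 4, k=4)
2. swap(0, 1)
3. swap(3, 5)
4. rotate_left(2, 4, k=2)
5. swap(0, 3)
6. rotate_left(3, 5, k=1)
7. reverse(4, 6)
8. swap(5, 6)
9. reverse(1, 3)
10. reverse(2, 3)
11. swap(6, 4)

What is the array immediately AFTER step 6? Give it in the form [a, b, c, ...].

After 1 (rotate_left(0, 4, k=4)): [0, 6, 5, 3, 1, 4, 2]
After 2 (swap(0, 1)): [6, 0, 5, 3, 1, 4, 2]
After 3 (swap(3, 5)): [6, 0, 5, 4, 1, 3, 2]
After 4 (rotate_left(2, 4, k=2)): [6, 0, 1, 5, 4, 3, 2]
After 5 (swap(0, 3)): [5, 0, 1, 6, 4, 3, 2]
After 6 (rotate_left(3, 5, k=1)): [5, 0, 1, 4, 3, 6, 2]

Answer: [5, 0, 1, 4, 3, 6, 2]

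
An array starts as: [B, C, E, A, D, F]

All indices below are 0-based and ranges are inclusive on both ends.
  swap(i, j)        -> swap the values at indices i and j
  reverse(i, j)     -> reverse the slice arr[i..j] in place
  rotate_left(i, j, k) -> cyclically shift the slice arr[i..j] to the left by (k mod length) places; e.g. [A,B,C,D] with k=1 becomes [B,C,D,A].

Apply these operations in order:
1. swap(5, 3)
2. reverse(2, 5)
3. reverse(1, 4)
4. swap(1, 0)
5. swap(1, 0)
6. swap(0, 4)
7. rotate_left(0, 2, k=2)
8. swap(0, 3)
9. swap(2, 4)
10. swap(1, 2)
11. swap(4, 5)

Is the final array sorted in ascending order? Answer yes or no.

Answer: yes

Derivation:
After 1 (swap(5, 3)): [B, C, E, F, D, A]
After 2 (reverse(2, 5)): [B, C, A, D, F, E]
After 3 (reverse(1, 4)): [B, F, D, A, C, E]
After 4 (swap(1, 0)): [F, B, D, A, C, E]
After 5 (swap(1, 0)): [B, F, D, A, C, E]
After 6 (swap(0, 4)): [C, F, D, A, B, E]
After 7 (rotate_left(0, 2, k=2)): [D, C, F, A, B, E]
After 8 (swap(0, 3)): [A, C, F, D, B, E]
After 9 (swap(2, 4)): [A, C, B, D, F, E]
After 10 (swap(1, 2)): [A, B, C, D, F, E]
After 11 (swap(4, 5)): [A, B, C, D, E, F]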